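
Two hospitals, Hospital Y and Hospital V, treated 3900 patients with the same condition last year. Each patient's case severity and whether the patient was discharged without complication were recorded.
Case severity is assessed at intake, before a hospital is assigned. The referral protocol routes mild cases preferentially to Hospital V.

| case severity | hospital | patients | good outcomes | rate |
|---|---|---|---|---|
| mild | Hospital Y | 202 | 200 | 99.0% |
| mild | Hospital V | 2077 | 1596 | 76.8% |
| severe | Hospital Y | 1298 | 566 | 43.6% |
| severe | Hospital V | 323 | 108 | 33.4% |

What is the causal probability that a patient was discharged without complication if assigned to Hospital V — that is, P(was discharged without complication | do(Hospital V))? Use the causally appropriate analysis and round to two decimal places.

0.59

Within every case severity level Hospital Y has the higher rate, yet pooled Hospital V does — Simpson's reversal.
Case severity differs across hospitals for reasons unrelated to any effect of the hospital itself, and it separately predicts the outcome — a classic confounder. We must compare within case severity levels.
Standardising Hospital V to the population case severity mix: 0.584·1596/2077 + 0.416·108/323 = 0.588.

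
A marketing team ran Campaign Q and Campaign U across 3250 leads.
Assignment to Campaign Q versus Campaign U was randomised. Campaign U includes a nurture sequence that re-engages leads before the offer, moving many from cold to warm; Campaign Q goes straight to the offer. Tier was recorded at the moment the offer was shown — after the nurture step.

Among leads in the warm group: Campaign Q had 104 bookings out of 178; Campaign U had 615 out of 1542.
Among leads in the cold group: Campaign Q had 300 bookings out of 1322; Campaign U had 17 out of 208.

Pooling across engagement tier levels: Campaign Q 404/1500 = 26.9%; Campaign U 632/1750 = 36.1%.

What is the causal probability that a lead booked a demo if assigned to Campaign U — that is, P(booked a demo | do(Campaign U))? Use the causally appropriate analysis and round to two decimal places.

Within every engagement tier level Campaign Q has the higher rate, yet pooled Campaign U does — Simpson's reversal.
Engagement tier here is a post-treatment variable shaped by the campaign; conditioning on it would introduce bias rather than remove it. The overall comparison is the causal one.
So P(outcome | do(Campaign U)) is just the pooled rate for Campaign U: 632/1750 = 0.361.

0.36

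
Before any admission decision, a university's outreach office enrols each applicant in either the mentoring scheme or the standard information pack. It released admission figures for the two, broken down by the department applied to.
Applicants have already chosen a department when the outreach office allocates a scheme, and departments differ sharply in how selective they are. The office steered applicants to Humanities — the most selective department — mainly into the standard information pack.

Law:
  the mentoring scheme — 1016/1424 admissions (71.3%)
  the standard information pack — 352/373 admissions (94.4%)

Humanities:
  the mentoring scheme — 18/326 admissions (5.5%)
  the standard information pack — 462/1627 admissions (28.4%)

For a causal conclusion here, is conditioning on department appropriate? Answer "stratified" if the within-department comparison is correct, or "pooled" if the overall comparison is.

The department-specific comparison favours the standard information pack throughout, but the pooled figures favour the mentoring scheme. The question is whether to condition on department.
Since department is a pre-existing factor (not a product of the outreach scheme) and it affects the outcome on its own, it is a confounder. The stratified rates, not the pooled rate, identify the causal effect.
Within each level — Law: 71.3% vs 94.4%; Humanities: 5.5% vs 28.4% — the standard information pack is higher every time.

stratified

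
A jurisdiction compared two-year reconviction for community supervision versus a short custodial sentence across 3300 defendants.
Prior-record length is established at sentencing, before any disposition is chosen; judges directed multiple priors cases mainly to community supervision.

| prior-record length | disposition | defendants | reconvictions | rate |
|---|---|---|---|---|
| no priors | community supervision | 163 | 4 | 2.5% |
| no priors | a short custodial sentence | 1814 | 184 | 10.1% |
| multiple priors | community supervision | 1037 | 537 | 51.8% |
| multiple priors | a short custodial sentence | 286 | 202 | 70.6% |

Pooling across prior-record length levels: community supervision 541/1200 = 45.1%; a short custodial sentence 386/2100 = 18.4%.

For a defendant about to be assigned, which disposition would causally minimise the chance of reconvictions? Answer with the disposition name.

Within every prior-record length level community supervision has the lower rate, yet pooled a short custodial sentence does — Simpson's reversal.
Nothing the disposition does changes prior-record length; the imbalance is an allocation artefact. With prior-record length also predicting the outcome, the pooled figure is confounded, and the within-stratum comparison is the causal one.
Within each level — no priors: 2.5% vs 10.1%; multiple priors: 51.8% vs 70.6% — community supervision is lower every time.

community supervision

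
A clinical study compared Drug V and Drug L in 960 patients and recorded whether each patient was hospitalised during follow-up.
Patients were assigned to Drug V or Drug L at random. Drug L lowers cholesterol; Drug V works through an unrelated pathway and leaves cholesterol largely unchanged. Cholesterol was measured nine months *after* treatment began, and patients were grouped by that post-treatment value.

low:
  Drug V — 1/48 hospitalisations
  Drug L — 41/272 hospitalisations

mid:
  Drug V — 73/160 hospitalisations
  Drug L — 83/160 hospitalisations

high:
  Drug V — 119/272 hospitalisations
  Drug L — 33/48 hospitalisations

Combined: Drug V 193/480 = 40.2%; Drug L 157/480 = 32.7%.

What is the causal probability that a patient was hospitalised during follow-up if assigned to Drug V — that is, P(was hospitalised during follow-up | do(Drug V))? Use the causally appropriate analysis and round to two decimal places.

The cholesterol-specific comparison favours Drug V throughout, but the pooled figures favour Drug L. The question is whether to condition on cholesterol.
Because the drug influences cholesterol, cholesterol is a post-treatment mediator, not a confounder. Stratifying on it would bias the estimate; the causal effect is the crude pooled difference.
So P(outcome | do(Drug V)) is just the pooled rate for Drug V: 193/480 = 0.402.

0.40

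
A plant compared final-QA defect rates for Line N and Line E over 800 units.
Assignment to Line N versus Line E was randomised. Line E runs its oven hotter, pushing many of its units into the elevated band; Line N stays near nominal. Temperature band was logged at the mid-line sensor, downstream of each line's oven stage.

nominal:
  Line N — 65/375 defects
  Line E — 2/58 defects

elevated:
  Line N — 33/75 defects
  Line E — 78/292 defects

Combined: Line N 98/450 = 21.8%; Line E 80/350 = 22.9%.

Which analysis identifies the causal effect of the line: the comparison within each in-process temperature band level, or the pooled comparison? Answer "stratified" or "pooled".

In-process temperature band is recorded after the line and is itself shifted by it — it sits on the causal path from line to outcome. Conditioning on a mediator would strip out part of the effect we want; the pooled comparison gives the total causal effect.
Pooled: Line N 21.8% vs Line E 22.9%; Line N is lower overall.

pooled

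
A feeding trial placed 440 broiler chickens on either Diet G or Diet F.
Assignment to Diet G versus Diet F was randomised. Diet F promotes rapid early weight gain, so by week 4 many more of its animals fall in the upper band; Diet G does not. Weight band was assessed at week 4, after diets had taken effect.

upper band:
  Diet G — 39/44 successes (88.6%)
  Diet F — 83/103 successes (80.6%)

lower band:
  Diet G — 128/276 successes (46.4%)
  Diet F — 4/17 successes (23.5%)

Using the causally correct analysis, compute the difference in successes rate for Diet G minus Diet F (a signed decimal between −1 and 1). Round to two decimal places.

Diet G is higher inside every week-4 weight band stratum but Diet F is higher in aggregate. Whether to stratify depends on how week-4 weight band relates to the diet.
The distribution of week-4 weight band is itself part of what the diet does — it is an intermediate outcome. Holding it fixed would remove that part of the effect; the total effect is the pooled difference.
The causal difference is the pooled difference: 0.522 − 0.725 = -0.203.

-0.20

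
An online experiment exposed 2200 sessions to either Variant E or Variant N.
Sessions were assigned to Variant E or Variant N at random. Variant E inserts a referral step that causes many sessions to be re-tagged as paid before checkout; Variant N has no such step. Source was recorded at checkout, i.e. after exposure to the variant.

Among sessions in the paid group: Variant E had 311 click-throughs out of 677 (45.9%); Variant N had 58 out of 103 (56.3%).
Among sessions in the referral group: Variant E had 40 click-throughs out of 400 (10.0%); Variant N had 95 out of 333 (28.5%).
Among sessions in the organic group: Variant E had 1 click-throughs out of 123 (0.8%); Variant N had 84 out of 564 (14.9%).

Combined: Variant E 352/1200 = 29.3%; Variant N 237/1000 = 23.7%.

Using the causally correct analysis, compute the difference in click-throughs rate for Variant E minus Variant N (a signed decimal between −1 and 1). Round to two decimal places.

+0.06

Traffic source here is a post-treatment variable shaped by the variant; conditioning on it would introduce bias rather than remove it. The overall comparison is the causal one.
The causal difference is the pooled difference: 0.293 − 0.237 = +0.056.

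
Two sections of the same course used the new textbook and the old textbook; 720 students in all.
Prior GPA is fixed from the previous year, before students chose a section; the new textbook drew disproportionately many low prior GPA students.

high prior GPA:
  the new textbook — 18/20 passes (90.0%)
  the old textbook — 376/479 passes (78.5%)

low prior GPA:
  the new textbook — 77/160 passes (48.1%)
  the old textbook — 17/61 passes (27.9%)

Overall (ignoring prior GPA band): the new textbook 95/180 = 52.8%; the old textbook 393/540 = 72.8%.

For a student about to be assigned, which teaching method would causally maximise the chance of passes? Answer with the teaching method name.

Prior GPA band satisfies the back-door criterion: it is not a descendant of the teaching method, and it blocks the spurious path from teaching method to outcome. Adjusting for it (i.e., using the within-prior GPA band rates) gives the causal effect.
Within each level — high prior GPA: 90.0% vs 78.5%; low prior GPA: 48.1% vs 27.9% — the new textbook is higher every time.

the new textbook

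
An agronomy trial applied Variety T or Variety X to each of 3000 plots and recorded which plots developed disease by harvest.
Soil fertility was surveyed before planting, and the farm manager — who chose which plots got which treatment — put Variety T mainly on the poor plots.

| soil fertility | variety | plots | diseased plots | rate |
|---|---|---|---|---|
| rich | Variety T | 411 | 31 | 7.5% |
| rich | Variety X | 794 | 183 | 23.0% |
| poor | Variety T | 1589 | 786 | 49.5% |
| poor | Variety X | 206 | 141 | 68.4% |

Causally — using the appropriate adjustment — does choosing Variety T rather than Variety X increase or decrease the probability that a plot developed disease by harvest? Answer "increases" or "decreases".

decreases

Variety T is lower inside every soil fertility stratum but Variety X is lower in aggregate. Whether to stratify depends on how soil fertility relates to the variety.
The imbalance in soil fertility arose from how plots were allocated, not from anything the variety did; and soil fertility independently affects the outcome. The pooled gap is confounded — condition on soil fertility.
Within each level — rich: 7.5% vs 23.0%; poor: 49.5% vs 68.4% — Variety T is lower every time.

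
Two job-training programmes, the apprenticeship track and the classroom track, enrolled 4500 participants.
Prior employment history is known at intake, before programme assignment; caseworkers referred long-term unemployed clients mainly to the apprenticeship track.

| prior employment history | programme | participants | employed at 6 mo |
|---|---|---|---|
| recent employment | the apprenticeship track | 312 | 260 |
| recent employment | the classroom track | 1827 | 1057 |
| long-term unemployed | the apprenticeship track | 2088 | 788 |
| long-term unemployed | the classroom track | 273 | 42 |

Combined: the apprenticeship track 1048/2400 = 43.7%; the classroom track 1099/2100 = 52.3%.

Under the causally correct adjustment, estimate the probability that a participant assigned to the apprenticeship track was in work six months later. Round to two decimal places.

Prior employment history differs across programmes for reasons unrelated to any effect of the programme itself, and it separately predicts the outcome — a classic confounder. We must compare within prior employment history levels.
Standardising the apprenticeship track to the population prior employment history mix: 0.475·260/312 + 0.525·788/2088 = 0.594.

0.59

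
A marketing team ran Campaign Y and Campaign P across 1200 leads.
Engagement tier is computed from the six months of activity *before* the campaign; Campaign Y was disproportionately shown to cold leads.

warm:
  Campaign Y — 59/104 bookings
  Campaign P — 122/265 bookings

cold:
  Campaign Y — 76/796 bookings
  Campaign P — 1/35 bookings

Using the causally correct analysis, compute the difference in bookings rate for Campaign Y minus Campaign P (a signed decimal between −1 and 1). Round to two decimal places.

+0.08

Campaign Y is higher inside every engagement tier stratum but Campaign P is higher in aggregate. Whether to stratify depends on how engagement tier relates to the campaign.
The imbalance in engagement tier arose from how leads were allocated, not from anything the campaign did; and engagement tier independently affects the outcome. The pooled gap is confounded — condition on engagement tier.
Adjusting over the population distribution of engagement tier: 0.307·(0.567−0.460) + 0.693·(0.095−0.029) = +0.079.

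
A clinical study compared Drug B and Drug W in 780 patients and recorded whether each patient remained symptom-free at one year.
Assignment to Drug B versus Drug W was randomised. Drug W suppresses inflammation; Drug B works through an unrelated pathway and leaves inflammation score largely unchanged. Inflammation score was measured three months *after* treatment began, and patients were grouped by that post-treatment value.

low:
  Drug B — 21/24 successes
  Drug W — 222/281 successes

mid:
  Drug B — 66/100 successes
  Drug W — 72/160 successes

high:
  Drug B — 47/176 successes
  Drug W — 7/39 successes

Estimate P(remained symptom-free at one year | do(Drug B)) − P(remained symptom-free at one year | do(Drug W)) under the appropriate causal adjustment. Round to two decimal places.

-0.18

The stratified and pooled comparisons disagree (Drug B wins within each inflammation score; Drug W wins overall), so the answer turns on the causal role of inflammation score.
The distribution of inflammation score is itself part of what the drug does — it is an intermediate outcome. Holding it fixed would remove that part of the effect; the total effect is the pooled difference.
The causal difference is the pooled difference: 0.447 − 0.627 = -0.180.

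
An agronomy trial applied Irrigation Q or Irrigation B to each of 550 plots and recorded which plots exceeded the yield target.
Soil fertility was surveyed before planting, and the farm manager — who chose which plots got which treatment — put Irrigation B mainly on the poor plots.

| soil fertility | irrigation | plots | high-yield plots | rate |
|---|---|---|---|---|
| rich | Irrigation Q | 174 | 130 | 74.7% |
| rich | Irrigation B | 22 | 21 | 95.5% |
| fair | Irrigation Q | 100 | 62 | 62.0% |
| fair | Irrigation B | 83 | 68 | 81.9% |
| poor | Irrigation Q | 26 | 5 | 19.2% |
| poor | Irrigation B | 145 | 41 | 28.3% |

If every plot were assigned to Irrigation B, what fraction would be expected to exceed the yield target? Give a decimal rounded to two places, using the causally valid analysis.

0.70

Irrigation B is higher inside every soil fertility stratum but Irrigation Q is higher in aggregate. Whether to stratify depends on how soil fertility relates to the irrigation.
Since soil fertility is a pre-existing factor (not a product of the irrigation) and it affects the outcome on its own, it is a confounder. The stratified rates, not the pooled rate, identify the causal effect.
Standardising Irrigation B to the population soil fertility mix: 0.356·21/22 + 0.333·68/83 + 0.311·41/145 = 0.701.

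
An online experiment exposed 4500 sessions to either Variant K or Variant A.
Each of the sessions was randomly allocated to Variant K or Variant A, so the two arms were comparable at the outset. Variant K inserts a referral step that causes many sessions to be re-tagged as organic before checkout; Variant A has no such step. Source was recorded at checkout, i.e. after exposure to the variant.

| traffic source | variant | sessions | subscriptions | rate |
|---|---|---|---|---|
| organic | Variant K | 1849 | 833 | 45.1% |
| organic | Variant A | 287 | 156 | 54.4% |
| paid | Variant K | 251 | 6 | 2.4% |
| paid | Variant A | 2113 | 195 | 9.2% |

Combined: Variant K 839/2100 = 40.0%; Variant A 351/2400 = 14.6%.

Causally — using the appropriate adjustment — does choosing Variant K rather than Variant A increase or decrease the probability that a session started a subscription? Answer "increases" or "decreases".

The stratified and pooled comparisons disagree (Variant A wins within each traffic source; Variant K wins overall), so the answer turns on the causal role of traffic source.
Traffic source is downstream of the variant. One should not condition on a consequence of treatment, so the overall rates are the right comparison.
Pooled: Variant K 40.0% vs Variant A 14.6%; Variant K is higher overall.

increases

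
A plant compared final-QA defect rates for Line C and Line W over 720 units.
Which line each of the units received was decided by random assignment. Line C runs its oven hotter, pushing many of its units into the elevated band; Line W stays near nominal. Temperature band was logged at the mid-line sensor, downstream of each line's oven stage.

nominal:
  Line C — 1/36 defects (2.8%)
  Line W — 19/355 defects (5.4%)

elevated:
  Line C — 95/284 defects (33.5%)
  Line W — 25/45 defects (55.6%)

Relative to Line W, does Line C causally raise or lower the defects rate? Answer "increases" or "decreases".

increases

The distribution of in-process temperature band is itself part of what the line does — it is an intermediate outcome. Holding it fixed would remove that part of the effect; the total effect is the pooled difference.
Pooled: Line C 30.0% vs Line W 11.0%; Line W is lower overall.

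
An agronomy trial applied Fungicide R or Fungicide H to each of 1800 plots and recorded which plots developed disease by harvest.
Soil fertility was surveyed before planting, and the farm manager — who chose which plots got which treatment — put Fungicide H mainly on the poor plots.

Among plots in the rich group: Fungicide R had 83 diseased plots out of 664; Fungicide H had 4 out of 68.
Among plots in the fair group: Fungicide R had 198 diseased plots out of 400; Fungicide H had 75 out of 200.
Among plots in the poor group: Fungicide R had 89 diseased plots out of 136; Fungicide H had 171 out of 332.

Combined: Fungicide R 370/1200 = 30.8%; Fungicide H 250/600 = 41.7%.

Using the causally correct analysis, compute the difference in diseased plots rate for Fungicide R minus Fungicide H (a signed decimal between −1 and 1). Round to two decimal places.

+0.10

The soil fertility-specific comparison favours Fungicide H throughout, but the pooled figures favour Fungicide R. The question is whether to condition on soil fertility.
Soil fertility satisfies the back-door criterion: it is not a descendant of the fungicide, and it blocks the spurious path from fungicide to outcome. Adjusting for it (i.e., using the within-soil fertility rates) gives the causal effect.
Adjusting over the population distribution of soil fertility: 0.407·(0.125−0.059) + 0.333·(0.495−0.375) + 0.260·(0.654−0.515) = +0.103.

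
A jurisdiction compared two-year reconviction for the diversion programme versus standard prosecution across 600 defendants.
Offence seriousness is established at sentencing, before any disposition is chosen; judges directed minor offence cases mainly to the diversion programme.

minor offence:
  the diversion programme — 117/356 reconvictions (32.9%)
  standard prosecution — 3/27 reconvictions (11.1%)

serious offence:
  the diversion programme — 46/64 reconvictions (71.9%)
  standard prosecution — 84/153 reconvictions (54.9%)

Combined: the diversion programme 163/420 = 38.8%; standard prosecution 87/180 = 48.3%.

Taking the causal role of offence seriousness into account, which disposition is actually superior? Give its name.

standard prosecution

The stratified and pooled comparisons disagree (standard prosecution wins within each offence seriousness; the diversion programme wins overall), so the answer turns on the causal role of offence seriousness.
Here offence seriousness is a common cause — it drives both which disposition a case falls under and the outcome. The crude comparison mixes populations; the stratum-specific rates are the causally relevant ones.
Within each level — minor offence: 32.9% vs 11.1%; serious offence: 71.9% vs 54.9% — standard prosecution is lower every time.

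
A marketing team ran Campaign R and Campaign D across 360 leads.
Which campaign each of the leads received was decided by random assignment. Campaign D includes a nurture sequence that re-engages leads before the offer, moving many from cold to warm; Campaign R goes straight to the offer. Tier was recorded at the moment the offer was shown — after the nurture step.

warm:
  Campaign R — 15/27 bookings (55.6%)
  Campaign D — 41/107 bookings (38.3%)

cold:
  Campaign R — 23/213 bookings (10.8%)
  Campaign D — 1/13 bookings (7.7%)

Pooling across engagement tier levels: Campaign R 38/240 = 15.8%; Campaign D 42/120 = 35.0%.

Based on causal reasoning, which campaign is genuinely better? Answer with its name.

Campaign R is higher inside every engagement tier stratum but Campaign D is higher in aggregate. Whether to stratify depends on how engagement tier relates to the campaign.
The distribution of engagement tier is itself part of what the campaign does — it is an intermediate outcome. Holding it fixed would remove that part of the effect; the total effect is the pooled difference.
Pooled: Campaign R 15.8% vs Campaign D 35.0%; Campaign D is higher overall.

Campaign D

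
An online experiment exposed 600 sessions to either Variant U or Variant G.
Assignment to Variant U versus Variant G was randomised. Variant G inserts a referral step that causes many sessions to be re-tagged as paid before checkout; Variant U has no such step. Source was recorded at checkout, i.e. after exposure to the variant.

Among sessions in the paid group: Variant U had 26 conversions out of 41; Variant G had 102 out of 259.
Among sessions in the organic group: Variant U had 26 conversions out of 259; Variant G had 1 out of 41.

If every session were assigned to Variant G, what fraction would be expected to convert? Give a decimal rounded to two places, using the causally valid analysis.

Within every traffic source level Variant U has the higher rate, yet pooled Variant G does — Simpson's reversal.
Traffic source is recorded after the variant and is itself shifted by it — it sits on the causal path from variant to outcome. Conditioning on a mediator would strip out part of the effect we want; the pooled comparison gives the total causal effect.
So P(outcome | do(Variant G)) is just the pooled rate for Variant G: 103/300 = 0.343.

0.34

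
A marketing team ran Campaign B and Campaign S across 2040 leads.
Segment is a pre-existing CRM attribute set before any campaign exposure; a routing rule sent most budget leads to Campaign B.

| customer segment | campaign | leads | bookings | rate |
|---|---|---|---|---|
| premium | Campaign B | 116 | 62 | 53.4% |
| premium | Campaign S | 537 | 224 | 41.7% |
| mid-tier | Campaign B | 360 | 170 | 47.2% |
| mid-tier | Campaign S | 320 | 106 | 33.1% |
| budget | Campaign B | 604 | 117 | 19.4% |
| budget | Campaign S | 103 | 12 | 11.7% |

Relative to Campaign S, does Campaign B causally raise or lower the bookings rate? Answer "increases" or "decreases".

increases

Here customer segment is a common cause — it drives both which campaign a case falls under and the outcome. The crude comparison mixes populations; the stratum-specific rates are the causally relevant ones.
Within each level — premium: 53.4% vs 41.7%; mid-tier: 47.2% vs 33.1%; budget: 19.4% vs 11.7% — Campaign B is higher every time.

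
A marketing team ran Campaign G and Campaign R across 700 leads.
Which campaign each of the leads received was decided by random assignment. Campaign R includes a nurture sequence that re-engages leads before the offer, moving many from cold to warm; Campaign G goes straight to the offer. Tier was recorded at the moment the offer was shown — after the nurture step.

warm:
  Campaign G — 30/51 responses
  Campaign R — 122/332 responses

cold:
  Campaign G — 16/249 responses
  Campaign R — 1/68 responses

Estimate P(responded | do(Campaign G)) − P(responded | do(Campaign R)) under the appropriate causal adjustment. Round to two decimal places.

Campaign G is higher inside every engagement tier stratum but Campaign R is higher in aggregate. Whether to stratify depends on how engagement tier relates to the campaign.
Engagement tier here is a post-treatment variable shaped by the campaign; conditioning on it would introduce bias rather than remove it. The overall comparison is the causal one.
The causal difference is the pooled difference: 0.153 − 0.307 = -0.154.

-0.15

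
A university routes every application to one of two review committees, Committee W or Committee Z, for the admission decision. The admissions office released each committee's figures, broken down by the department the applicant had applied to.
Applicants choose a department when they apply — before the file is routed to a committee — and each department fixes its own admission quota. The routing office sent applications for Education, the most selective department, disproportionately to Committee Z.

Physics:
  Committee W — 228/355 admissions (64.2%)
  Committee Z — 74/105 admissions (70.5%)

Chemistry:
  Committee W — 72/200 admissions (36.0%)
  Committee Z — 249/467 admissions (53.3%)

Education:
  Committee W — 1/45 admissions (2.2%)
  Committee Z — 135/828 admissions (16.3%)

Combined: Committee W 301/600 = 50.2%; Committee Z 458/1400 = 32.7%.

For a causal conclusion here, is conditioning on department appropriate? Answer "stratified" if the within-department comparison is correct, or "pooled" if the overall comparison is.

stratified

Department differs across review committees for reasons unrelated to any effect of the review committee itself, and it separately predicts the outcome — a classic confounder. We must compare within department levels.
Within each level — Physics: 64.2% vs 70.5%; Chemistry: 36.0% vs 53.3%; Education: 2.2% vs 16.3% — Committee Z is higher every time.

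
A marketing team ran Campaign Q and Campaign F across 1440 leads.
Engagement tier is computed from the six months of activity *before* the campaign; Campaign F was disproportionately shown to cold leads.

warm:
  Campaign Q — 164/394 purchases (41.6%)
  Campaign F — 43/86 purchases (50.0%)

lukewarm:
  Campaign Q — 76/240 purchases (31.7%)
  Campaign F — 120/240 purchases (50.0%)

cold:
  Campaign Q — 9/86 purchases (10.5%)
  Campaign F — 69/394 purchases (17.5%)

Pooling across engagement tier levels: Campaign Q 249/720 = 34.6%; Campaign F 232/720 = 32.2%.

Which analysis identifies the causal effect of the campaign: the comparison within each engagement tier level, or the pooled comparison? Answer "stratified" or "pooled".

stratified

Campaign F is higher inside every engagement tier stratum but Campaign Q is higher in aggregate. Whether to stratify depends on how engagement tier relates to the campaign.
Engagement tier satisfies the back-door criterion: it is not a descendant of the campaign, and it blocks the spurious path from campaign to outcome. Adjusting for it (i.e., using the within-engagement tier rates) gives the causal effect.
Within each level — warm: 41.6% vs 50.0%; lukewarm: 31.7% vs 50.0%; cold: 10.5% vs 17.5% — Campaign F is higher every time.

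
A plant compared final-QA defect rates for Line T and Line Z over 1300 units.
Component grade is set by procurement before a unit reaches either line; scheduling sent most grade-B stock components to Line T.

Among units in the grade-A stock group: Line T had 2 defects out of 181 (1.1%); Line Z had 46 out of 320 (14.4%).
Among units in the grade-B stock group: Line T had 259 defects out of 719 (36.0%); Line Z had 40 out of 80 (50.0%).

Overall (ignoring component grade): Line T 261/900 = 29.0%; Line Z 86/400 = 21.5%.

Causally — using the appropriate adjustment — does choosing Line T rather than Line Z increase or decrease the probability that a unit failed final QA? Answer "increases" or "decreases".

decreases

Within every component grade level Line T has the lower rate, yet pooled Line Z does — Simpson's reversal.
The imbalance in component grade arose from how units were allocated, not from anything the line did; and component grade independently affects the outcome. The pooled gap is confounded — condition on component grade.
Within each level — grade-A stock: 1.1% vs 14.4%; grade-B stock: 36.0% vs 50.0% — Line T is lower every time.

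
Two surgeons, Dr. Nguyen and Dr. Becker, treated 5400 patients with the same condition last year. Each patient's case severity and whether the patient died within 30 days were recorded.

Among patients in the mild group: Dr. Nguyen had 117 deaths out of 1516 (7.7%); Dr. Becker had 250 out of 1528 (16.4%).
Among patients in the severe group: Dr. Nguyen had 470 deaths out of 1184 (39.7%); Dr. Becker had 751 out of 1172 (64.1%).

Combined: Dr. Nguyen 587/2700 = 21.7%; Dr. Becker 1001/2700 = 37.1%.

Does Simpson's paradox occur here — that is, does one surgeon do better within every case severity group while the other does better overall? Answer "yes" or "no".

Within each case severity level (mild 7.7% vs 16.4%; severe 39.7% vs 64.1%), Dr. Nguyen has the lower rate every time. Pooled: 21.7% vs 37.1% — Dr. Nguyen has the lower rate overall. They agree.

no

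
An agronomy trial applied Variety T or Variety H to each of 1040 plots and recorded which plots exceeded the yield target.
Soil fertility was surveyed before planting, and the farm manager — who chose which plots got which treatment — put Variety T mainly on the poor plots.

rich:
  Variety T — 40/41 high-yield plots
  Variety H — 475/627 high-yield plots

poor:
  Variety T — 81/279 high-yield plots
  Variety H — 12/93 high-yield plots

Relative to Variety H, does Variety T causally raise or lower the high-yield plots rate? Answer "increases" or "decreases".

Variety T is higher inside every soil fertility stratum but Variety H is higher in aggregate. Whether to stratify depends on how soil fertility relates to the variety.
Soil fertility is set before the variety has any effect — it is not caused by the variety — and it independently drives the outcome. That makes it a confounder, so the causal comparison is within soil fertility levels.
Within each level — rich: 97.6% vs 75.8%; poor: 29.0% vs 12.9% — Variety T is higher every time.

increases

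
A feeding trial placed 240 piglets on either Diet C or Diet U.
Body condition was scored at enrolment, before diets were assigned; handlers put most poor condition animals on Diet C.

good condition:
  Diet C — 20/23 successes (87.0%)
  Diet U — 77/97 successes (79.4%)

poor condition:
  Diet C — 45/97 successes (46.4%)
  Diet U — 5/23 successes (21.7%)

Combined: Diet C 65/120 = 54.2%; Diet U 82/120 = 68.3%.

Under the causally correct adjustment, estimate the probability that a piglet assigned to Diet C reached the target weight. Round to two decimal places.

0.67

The stratified and pooled comparisons disagree (Diet C wins within each starting body condition; Diet U wins overall), so the answer turns on the causal role of starting body condition.
Starting body condition differs across diets for reasons unrelated to any effect of the diet itself, and it separately predicts the outcome — a classic confounder. We must compare within starting body condition levels.
Standardising Diet C to the population starting body condition mix: 0.500·20/23 + 0.500·45/97 = 0.667.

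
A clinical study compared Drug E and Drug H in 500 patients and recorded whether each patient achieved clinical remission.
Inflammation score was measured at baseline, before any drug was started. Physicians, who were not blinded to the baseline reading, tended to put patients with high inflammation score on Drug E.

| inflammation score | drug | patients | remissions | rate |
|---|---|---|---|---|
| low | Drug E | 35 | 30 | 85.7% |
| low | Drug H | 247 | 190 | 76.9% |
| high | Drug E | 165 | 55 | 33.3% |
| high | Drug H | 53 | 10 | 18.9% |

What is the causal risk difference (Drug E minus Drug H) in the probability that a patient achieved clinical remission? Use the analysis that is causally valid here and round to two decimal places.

The stratified and pooled comparisons disagree (Drug E wins within each inflammation score; Drug H wins overall), so the answer turns on the causal role of inflammation score.
Inflammation score satisfies the back-door criterion: it is not a descendant of the drug, and it blocks the spurious path from drug to outcome. Adjusting for it (i.e., using the within-inflammation score rates) gives the causal effect.
Adjusting over the population distribution of inflammation score: 0.564·(0.857−0.769) + 0.436·(0.333−0.189) = +0.113.

+0.11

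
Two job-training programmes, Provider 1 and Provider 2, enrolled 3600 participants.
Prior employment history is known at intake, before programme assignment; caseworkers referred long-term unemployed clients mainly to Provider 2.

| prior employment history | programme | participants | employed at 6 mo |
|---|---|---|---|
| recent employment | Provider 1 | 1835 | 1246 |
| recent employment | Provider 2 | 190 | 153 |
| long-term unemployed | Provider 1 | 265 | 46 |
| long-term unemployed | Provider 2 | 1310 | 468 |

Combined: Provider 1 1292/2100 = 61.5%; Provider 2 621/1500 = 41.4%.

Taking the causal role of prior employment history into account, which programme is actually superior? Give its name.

Provider 2

Provider 2 is higher inside every prior employment history stratum but Provider 1 is higher in aggregate. Whether to stratify depends on how prior employment history relates to the programme.
Nothing the programme does changes prior employment history; the imbalance is an allocation artefact. With prior employment history also predicting the outcome, the pooled figure is confounded, and the within-stratum comparison is the causal one.
Within each level — recent employment: 67.9% vs 80.5%; long-term unemployed: 17.4% vs 35.7% — Provider 2 is higher every time.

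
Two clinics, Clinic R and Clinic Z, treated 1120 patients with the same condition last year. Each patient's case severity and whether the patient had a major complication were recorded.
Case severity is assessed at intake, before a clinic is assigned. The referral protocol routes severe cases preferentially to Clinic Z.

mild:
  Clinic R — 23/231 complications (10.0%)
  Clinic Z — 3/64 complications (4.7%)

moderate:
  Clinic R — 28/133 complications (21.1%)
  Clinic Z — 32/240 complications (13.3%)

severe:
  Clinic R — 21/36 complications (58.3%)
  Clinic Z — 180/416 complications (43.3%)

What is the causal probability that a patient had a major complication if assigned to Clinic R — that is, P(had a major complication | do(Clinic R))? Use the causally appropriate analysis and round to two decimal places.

The stratified and pooled comparisons disagree (Clinic Z wins within each case severity; Clinic R wins overall), so the answer turns on the causal role of case severity.
Case severity differs across clinics for reasons unrelated to any effect of the clinic itself, and it separately predicts the outcome — a classic confounder. We must compare within case severity levels.
Standardising Clinic R to the population case severity mix: 0.263·23/231 + 0.333·28/133 + 0.404·21/36 = 0.332.

0.33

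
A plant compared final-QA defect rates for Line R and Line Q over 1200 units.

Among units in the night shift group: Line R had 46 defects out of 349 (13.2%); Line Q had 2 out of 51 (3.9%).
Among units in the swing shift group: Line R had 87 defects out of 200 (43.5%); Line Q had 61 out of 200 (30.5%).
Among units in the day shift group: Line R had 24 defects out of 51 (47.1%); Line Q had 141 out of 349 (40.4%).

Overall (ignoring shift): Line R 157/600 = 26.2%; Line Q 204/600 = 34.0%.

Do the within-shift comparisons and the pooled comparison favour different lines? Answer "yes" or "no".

yes

Within each shift level (night shift 13.2% vs 3.9%; swing shift 43.5% vs 30.5%; day shift 47.1% vs 40.4%), Line Q has the lower rate every time. Pooled: 26.2% vs 34.0% — Line R has the lower rate overall. The two comparisons disagree.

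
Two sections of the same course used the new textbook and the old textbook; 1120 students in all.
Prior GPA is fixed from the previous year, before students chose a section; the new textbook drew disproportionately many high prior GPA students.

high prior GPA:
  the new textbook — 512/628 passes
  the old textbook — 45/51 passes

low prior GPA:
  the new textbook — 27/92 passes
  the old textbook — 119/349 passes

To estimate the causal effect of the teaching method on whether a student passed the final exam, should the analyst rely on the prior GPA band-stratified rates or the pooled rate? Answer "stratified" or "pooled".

stratified

The imbalance in prior GPA band arose from how students were allocated, not from anything the teaching method did; and prior GPA band independently affects the outcome. The pooled gap is confounded — condition on prior GPA band.
Within each level — high prior GPA: 81.5% vs 88.2%; low prior GPA: 29.3% vs 34.1% — the old textbook is higher every time.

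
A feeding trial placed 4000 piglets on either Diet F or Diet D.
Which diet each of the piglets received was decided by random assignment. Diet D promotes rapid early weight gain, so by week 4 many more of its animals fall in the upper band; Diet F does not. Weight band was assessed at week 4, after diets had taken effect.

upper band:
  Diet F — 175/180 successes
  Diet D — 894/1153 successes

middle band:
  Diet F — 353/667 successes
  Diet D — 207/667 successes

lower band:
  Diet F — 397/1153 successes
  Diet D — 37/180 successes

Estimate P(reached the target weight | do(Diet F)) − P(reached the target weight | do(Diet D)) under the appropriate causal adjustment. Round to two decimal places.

The week-4 weight band-specific comparison favours Diet F throughout, but the pooled figures favour Diet D. The question is whether to condition on week-4 weight band.
Week-4 weight band is recorded after the diet and is itself shifted by it — it sits on the causal path from diet to outcome. Conditioning on a mediator would strip out part of the effect we want; the pooled comparison gives the total causal effect.
The causal difference is the pooled difference: 0.463 − 0.569 = -0.106.

-0.11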